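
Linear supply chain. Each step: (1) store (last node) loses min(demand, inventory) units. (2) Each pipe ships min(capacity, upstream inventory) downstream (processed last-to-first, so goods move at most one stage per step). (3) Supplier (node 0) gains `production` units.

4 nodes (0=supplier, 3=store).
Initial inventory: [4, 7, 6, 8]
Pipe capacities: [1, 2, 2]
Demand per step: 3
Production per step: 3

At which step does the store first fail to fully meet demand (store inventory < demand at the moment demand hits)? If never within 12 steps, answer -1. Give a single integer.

Step 1: demand=3,sold=3 ship[2->3]=2 ship[1->2]=2 ship[0->1]=1 prod=3 -> [6 6 6 7]
Step 2: demand=3,sold=3 ship[2->3]=2 ship[1->2]=2 ship[0->1]=1 prod=3 -> [8 5 6 6]
Step 3: demand=3,sold=3 ship[2->3]=2 ship[1->2]=2 ship[0->1]=1 prod=3 -> [10 4 6 5]
Step 4: demand=3,sold=3 ship[2->3]=2 ship[1->2]=2 ship[0->1]=1 prod=3 -> [12 3 6 4]
Step 5: demand=3,sold=3 ship[2->3]=2 ship[1->2]=2 ship[0->1]=1 prod=3 -> [14 2 6 3]
Step 6: demand=3,sold=3 ship[2->3]=2 ship[1->2]=2 ship[0->1]=1 prod=3 -> [16 1 6 2]
Step 7: demand=3,sold=2 ship[2->3]=2 ship[1->2]=1 ship[0->1]=1 prod=3 -> [18 1 5 2]
Step 8: demand=3,sold=2 ship[2->3]=2 ship[1->2]=1 ship[0->1]=1 prod=3 -> [20 1 4 2]
Step 9: demand=3,sold=2 ship[2->3]=2 ship[1->2]=1 ship[0->1]=1 prod=3 -> [22 1 3 2]
Step 10: demand=3,sold=2 ship[2->3]=2 ship[1->2]=1 ship[0->1]=1 prod=3 -> [24 1 2 2]
Step 11: demand=3,sold=2 ship[2->3]=2 ship[1->2]=1 ship[0->1]=1 prod=3 -> [26 1 1 2]
Step 12: demand=3,sold=2 ship[2->3]=1 ship[1->2]=1 ship[0->1]=1 prod=3 -> [28 1 1 1]
First stockout at step 7

7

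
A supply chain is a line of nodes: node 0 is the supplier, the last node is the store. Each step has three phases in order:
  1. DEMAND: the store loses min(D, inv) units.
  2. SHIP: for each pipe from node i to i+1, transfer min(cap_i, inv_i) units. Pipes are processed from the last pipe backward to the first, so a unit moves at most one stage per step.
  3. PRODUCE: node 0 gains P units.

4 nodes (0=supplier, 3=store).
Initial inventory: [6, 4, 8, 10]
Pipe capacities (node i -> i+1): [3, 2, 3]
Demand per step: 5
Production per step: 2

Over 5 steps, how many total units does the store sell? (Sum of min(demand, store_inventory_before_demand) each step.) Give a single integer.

Answer: 22

Derivation:
Step 1: sold=5 (running total=5) -> [5 5 7 8]
Step 2: sold=5 (running total=10) -> [4 6 6 6]
Step 3: sold=5 (running total=15) -> [3 7 5 4]
Step 4: sold=4 (running total=19) -> [2 8 4 3]
Step 5: sold=3 (running total=22) -> [2 8 3 3]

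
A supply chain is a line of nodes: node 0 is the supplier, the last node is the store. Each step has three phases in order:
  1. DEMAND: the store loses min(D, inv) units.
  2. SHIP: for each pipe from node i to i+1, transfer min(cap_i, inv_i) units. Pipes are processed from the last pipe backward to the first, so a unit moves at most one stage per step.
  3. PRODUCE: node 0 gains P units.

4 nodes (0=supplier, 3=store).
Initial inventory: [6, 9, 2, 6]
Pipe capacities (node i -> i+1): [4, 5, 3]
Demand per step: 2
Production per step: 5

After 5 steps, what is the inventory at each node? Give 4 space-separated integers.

Step 1: demand=2,sold=2 ship[2->3]=2 ship[1->2]=5 ship[0->1]=4 prod=5 -> inv=[7 8 5 6]
Step 2: demand=2,sold=2 ship[2->3]=3 ship[1->2]=5 ship[0->1]=4 prod=5 -> inv=[8 7 7 7]
Step 3: demand=2,sold=2 ship[2->3]=3 ship[1->2]=5 ship[0->1]=4 prod=5 -> inv=[9 6 9 8]
Step 4: demand=2,sold=2 ship[2->3]=3 ship[1->2]=5 ship[0->1]=4 prod=5 -> inv=[10 5 11 9]
Step 5: demand=2,sold=2 ship[2->3]=3 ship[1->2]=5 ship[0->1]=4 prod=5 -> inv=[11 4 13 10]

11 4 13 10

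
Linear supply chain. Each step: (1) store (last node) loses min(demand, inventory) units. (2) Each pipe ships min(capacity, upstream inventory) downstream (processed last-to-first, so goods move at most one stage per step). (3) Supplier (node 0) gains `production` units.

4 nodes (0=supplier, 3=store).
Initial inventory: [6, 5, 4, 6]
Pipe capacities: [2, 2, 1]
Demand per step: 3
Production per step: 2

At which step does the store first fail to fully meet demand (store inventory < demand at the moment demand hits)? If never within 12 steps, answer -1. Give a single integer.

Step 1: demand=3,sold=3 ship[2->3]=1 ship[1->2]=2 ship[0->1]=2 prod=2 -> [6 5 5 4]
Step 2: demand=3,sold=3 ship[2->3]=1 ship[1->2]=2 ship[0->1]=2 prod=2 -> [6 5 6 2]
Step 3: demand=3,sold=2 ship[2->3]=1 ship[1->2]=2 ship[0->1]=2 prod=2 -> [6 5 7 1]
Step 4: demand=3,sold=1 ship[2->3]=1 ship[1->2]=2 ship[0->1]=2 prod=2 -> [6 5 8 1]
Step 5: demand=3,sold=1 ship[2->3]=1 ship[1->2]=2 ship[0->1]=2 prod=2 -> [6 5 9 1]
Step 6: demand=3,sold=1 ship[2->3]=1 ship[1->2]=2 ship[0->1]=2 prod=2 -> [6 5 10 1]
Step 7: demand=3,sold=1 ship[2->3]=1 ship[1->2]=2 ship[0->1]=2 prod=2 -> [6 5 11 1]
Step 8: demand=3,sold=1 ship[2->3]=1 ship[1->2]=2 ship[0->1]=2 prod=2 -> [6 5 12 1]
Step 9: demand=3,sold=1 ship[2->3]=1 ship[1->2]=2 ship[0->1]=2 prod=2 -> [6 5 13 1]
Step 10: demand=3,sold=1 ship[2->3]=1 ship[1->2]=2 ship[0->1]=2 prod=2 -> [6 5 14 1]
Step 11: demand=3,sold=1 ship[2->3]=1 ship[1->2]=2 ship[0->1]=2 prod=2 -> [6 5 15 1]
Step 12: demand=3,sold=1 ship[2->3]=1 ship[1->2]=2 ship[0->1]=2 prod=2 -> [6 5 16 1]
First stockout at step 3

3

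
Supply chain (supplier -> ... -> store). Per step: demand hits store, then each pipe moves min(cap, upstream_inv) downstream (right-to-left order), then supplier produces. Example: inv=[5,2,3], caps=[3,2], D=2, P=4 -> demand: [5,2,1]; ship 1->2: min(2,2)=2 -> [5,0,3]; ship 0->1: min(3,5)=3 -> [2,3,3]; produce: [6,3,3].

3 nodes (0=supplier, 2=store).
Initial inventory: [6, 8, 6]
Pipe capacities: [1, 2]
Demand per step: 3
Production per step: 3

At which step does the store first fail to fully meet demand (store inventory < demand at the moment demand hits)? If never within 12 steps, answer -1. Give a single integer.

Step 1: demand=3,sold=3 ship[1->2]=2 ship[0->1]=1 prod=3 -> [8 7 5]
Step 2: demand=3,sold=3 ship[1->2]=2 ship[0->1]=1 prod=3 -> [10 6 4]
Step 3: demand=3,sold=3 ship[1->2]=2 ship[0->1]=1 prod=3 -> [12 5 3]
Step 4: demand=3,sold=3 ship[1->2]=2 ship[0->1]=1 prod=3 -> [14 4 2]
Step 5: demand=3,sold=2 ship[1->2]=2 ship[0->1]=1 prod=3 -> [16 3 2]
Step 6: demand=3,sold=2 ship[1->2]=2 ship[0->1]=1 prod=3 -> [18 2 2]
Step 7: demand=3,sold=2 ship[1->2]=2 ship[0->1]=1 prod=3 -> [20 1 2]
Step 8: demand=3,sold=2 ship[1->2]=1 ship[0->1]=1 prod=3 -> [22 1 1]
Step 9: demand=3,sold=1 ship[1->2]=1 ship[0->1]=1 prod=3 -> [24 1 1]
Step 10: demand=3,sold=1 ship[1->2]=1 ship[0->1]=1 prod=3 -> [26 1 1]
Step 11: demand=3,sold=1 ship[1->2]=1 ship[0->1]=1 prod=3 -> [28 1 1]
Step 12: demand=3,sold=1 ship[1->2]=1 ship[0->1]=1 prod=3 -> [30 1 1]
First stockout at step 5

5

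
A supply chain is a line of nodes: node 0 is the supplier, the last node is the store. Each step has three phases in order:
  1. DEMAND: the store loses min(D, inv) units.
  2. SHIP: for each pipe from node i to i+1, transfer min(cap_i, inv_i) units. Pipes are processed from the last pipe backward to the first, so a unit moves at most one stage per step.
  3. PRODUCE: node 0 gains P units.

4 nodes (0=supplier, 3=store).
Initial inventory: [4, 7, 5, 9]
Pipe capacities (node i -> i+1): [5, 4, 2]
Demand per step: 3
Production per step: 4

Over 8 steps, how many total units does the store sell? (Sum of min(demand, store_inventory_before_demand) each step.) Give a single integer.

Answer: 23

Derivation:
Step 1: sold=3 (running total=3) -> [4 7 7 8]
Step 2: sold=3 (running total=6) -> [4 7 9 7]
Step 3: sold=3 (running total=9) -> [4 7 11 6]
Step 4: sold=3 (running total=12) -> [4 7 13 5]
Step 5: sold=3 (running total=15) -> [4 7 15 4]
Step 6: sold=3 (running total=18) -> [4 7 17 3]
Step 7: sold=3 (running total=21) -> [4 7 19 2]
Step 8: sold=2 (running total=23) -> [4 7 21 2]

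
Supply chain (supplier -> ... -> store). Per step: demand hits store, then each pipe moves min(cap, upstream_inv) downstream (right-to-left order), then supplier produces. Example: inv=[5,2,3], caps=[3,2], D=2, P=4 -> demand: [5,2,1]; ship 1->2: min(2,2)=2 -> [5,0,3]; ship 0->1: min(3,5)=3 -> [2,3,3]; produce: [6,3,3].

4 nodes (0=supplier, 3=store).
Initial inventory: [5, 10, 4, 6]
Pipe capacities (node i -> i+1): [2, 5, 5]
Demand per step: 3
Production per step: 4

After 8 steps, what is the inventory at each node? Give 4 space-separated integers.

Step 1: demand=3,sold=3 ship[2->3]=4 ship[1->2]=5 ship[0->1]=2 prod=4 -> inv=[7 7 5 7]
Step 2: demand=3,sold=3 ship[2->3]=5 ship[1->2]=5 ship[0->1]=2 prod=4 -> inv=[9 4 5 9]
Step 3: demand=3,sold=3 ship[2->3]=5 ship[1->2]=4 ship[0->1]=2 prod=4 -> inv=[11 2 4 11]
Step 4: demand=3,sold=3 ship[2->3]=4 ship[1->2]=2 ship[0->1]=2 prod=4 -> inv=[13 2 2 12]
Step 5: demand=3,sold=3 ship[2->3]=2 ship[1->2]=2 ship[0->1]=2 prod=4 -> inv=[15 2 2 11]
Step 6: demand=3,sold=3 ship[2->3]=2 ship[1->2]=2 ship[0->1]=2 prod=4 -> inv=[17 2 2 10]
Step 7: demand=3,sold=3 ship[2->3]=2 ship[1->2]=2 ship[0->1]=2 prod=4 -> inv=[19 2 2 9]
Step 8: demand=3,sold=3 ship[2->3]=2 ship[1->2]=2 ship[0->1]=2 prod=4 -> inv=[21 2 2 8]

21 2 2 8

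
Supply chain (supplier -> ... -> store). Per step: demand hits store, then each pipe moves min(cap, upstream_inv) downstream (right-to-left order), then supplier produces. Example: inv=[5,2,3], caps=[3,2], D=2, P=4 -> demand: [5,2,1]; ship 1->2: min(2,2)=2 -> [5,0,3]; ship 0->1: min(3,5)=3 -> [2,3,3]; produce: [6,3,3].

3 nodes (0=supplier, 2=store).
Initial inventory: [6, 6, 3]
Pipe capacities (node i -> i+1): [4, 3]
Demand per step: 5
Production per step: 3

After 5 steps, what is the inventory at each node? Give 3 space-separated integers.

Step 1: demand=5,sold=3 ship[1->2]=3 ship[0->1]=4 prod=3 -> inv=[5 7 3]
Step 2: demand=5,sold=3 ship[1->2]=3 ship[0->1]=4 prod=3 -> inv=[4 8 3]
Step 3: demand=5,sold=3 ship[1->2]=3 ship[0->1]=4 prod=3 -> inv=[3 9 3]
Step 4: demand=5,sold=3 ship[1->2]=3 ship[0->1]=3 prod=3 -> inv=[3 9 3]
Step 5: demand=5,sold=3 ship[1->2]=3 ship[0->1]=3 prod=3 -> inv=[3 9 3]

3 9 3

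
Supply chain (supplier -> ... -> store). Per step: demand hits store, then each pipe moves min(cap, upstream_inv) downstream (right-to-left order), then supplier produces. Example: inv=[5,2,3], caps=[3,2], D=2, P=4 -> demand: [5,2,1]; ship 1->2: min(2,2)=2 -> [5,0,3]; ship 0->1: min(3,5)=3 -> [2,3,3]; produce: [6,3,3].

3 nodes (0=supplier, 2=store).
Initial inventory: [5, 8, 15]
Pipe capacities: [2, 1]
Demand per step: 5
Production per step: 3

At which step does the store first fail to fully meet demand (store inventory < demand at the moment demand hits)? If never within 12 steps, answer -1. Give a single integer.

Step 1: demand=5,sold=5 ship[1->2]=1 ship[0->1]=2 prod=3 -> [6 9 11]
Step 2: demand=5,sold=5 ship[1->2]=1 ship[0->1]=2 prod=3 -> [7 10 7]
Step 3: demand=5,sold=5 ship[1->2]=1 ship[0->1]=2 prod=3 -> [8 11 3]
Step 4: demand=5,sold=3 ship[1->2]=1 ship[0->1]=2 prod=3 -> [9 12 1]
Step 5: demand=5,sold=1 ship[1->2]=1 ship[0->1]=2 prod=3 -> [10 13 1]
Step 6: demand=5,sold=1 ship[1->2]=1 ship[0->1]=2 prod=3 -> [11 14 1]
Step 7: demand=5,sold=1 ship[1->2]=1 ship[0->1]=2 prod=3 -> [12 15 1]
Step 8: demand=5,sold=1 ship[1->2]=1 ship[0->1]=2 prod=3 -> [13 16 1]
Step 9: demand=5,sold=1 ship[1->2]=1 ship[0->1]=2 prod=3 -> [14 17 1]
Step 10: demand=5,sold=1 ship[1->2]=1 ship[0->1]=2 prod=3 -> [15 18 1]
Step 11: demand=5,sold=1 ship[1->2]=1 ship[0->1]=2 prod=3 -> [16 19 1]
Step 12: demand=5,sold=1 ship[1->2]=1 ship[0->1]=2 prod=3 -> [17 20 1]
First stockout at step 4

4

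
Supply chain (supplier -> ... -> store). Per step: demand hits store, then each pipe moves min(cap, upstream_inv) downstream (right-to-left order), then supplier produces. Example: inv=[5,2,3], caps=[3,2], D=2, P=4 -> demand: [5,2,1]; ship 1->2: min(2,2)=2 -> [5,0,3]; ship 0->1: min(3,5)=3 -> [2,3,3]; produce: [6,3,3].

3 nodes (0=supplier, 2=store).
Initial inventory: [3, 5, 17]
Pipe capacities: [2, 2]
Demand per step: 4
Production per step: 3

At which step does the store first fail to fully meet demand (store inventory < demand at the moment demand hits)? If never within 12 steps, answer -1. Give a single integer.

Step 1: demand=4,sold=4 ship[1->2]=2 ship[0->1]=2 prod=3 -> [4 5 15]
Step 2: demand=4,sold=4 ship[1->2]=2 ship[0->1]=2 prod=3 -> [5 5 13]
Step 3: demand=4,sold=4 ship[1->2]=2 ship[0->1]=2 prod=3 -> [6 5 11]
Step 4: demand=4,sold=4 ship[1->2]=2 ship[0->1]=2 prod=3 -> [7 5 9]
Step 5: demand=4,sold=4 ship[1->2]=2 ship[0->1]=2 prod=3 -> [8 5 7]
Step 6: demand=4,sold=4 ship[1->2]=2 ship[0->1]=2 prod=3 -> [9 5 5]
Step 7: demand=4,sold=4 ship[1->2]=2 ship[0->1]=2 prod=3 -> [10 5 3]
Step 8: demand=4,sold=3 ship[1->2]=2 ship[0->1]=2 prod=3 -> [11 5 2]
Step 9: demand=4,sold=2 ship[1->2]=2 ship[0->1]=2 prod=3 -> [12 5 2]
Step 10: demand=4,sold=2 ship[1->2]=2 ship[0->1]=2 prod=3 -> [13 5 2]
Step 11: demand=4,sold=2 ship[1->2]=2 ship[0->1]=2 prod=3 -> [14 5 2]
Step 12: demand=4,sold=2 ship[1->2]=2 ship[0->1]=2 prod=3 -> [15 5 2]
First stockout at step 8

8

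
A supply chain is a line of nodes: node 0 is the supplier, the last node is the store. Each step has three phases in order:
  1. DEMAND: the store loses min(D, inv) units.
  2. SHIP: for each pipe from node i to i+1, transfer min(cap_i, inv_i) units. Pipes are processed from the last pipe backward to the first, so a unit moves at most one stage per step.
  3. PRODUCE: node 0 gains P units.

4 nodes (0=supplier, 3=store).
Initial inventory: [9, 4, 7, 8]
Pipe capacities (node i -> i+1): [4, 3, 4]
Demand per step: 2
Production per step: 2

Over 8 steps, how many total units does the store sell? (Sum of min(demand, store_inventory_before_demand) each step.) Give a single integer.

Step 1: sold=2 (running total=2) -> [7 5 6 10]
Step 2: sold=2 (running total=4) -> [5 6 5 12]
Step 3: sold=2 (running total=6) -> [3 7 4 14]
Step 4: sold=2 (running total=8) -> [2 7 3 16]
Step 5: sold=2 (running total=10) -> [2 6 3 17]
Step 6: sold=2 (running total=12) -> [2 5 3 18]
Step 7: sold=2 (running total=14) -> [2 4 3 19]
Step 8: sold=2 (running total=16) -> [2 3 3 20]

Answer: 16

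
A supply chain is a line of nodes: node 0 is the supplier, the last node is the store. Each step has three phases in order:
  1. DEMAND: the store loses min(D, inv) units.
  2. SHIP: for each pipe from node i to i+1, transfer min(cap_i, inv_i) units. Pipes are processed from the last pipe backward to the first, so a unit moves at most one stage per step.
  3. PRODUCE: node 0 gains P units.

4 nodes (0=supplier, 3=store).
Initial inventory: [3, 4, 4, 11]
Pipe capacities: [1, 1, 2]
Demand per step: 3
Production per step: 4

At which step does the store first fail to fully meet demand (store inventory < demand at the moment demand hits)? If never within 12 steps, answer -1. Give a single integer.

Step 1: demand=3,sold=3 ship[2->3]=2 ship[1->2]=1 ship[0->1]=1 prod=4 -> [6 4 3 10]
Step 2: demand=3,sold=3 ship[2->3]=2 ship[1->2]=1 ship[0->1]=1 prod=4 -> [9 4 2 9]
Step 3: demand=3,sold=3 ship[2->3]=2 ship[1->2]=1 ship[0->1]=1 prod=4 -> [12 4 1 8]
Step 4: demand=3,sold=3 ship[2->3]=1 ship[1->2]=1 ship[0->1]=1 prod=4 -> [15 4 1 6]
Step 5: demand=3,sold=3 ship[2->3]=1 ship[1->2]=1 ship[0->1]=1 prod=4 -> [18 4 1 4]
Step 6: demand=3,sold=3 ship[2->3]=1 ship[1->2]=1 ship[0->1]=1 prod=4 -> [21 4 1 2]
Step 7: demand=3,sold=2 ship[2->3]=1 ship[1->2]=1 ship[0->1]=1 prod=4 -> [24 4 1 1]
Step 8: demand=3,sold=1 ship[2->3]=1 ship[1->2]=1 ship[0->1]=1 prod=4 -> [27 4 1 1]
Step 9: demand=3,sold=1 ship[2->3]=1 ship[1->2]=1 ship[0->1]=1 prod=4 -> [30 4 1 1]
Step 10: demand=3,sold=1 ship[2->3]=1 ship[1->2]=1 ship[0->1]=1 prod=4 -> [33 4 1 1]
Step 11: demand=3,sold=1 ship[2->3]=1 ship[1->2]=1 ship[0->1]=1 prod=4 -> [36 4 1 1]
Step 12: demand=3,sold=1 ship[2->3]=1 ship[1->2]=1 ship[0->1]=1 prod=4 -> [39 4 1 1]
First stockout at step 7

7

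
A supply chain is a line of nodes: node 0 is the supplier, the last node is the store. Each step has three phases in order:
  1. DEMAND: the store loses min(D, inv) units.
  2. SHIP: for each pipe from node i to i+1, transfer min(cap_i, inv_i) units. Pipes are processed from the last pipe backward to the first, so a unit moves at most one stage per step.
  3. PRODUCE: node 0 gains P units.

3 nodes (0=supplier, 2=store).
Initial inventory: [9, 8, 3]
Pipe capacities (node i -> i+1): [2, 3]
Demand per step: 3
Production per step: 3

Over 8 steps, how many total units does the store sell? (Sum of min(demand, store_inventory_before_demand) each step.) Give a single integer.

Step 1: sold=3 (running total=3) -> [10 7 3]
Step 2: sold=3 (running total=6) -> [11 6 3]
Step 3: sold=3 (running total=9) -> [12 5 3]
Step 4: sold=3 (running total=12) -> [13 4 3]
Step 5: sold=3 (running total=15) -> [14 3 3]
Step 6: sold=3 (running total=18) -> [15 2 3]
Step 7: sold=3 (running total=21) -> [16 2 2]
Step 8: sold=2 (running total=23) -> [17 2 2]

Answer: 23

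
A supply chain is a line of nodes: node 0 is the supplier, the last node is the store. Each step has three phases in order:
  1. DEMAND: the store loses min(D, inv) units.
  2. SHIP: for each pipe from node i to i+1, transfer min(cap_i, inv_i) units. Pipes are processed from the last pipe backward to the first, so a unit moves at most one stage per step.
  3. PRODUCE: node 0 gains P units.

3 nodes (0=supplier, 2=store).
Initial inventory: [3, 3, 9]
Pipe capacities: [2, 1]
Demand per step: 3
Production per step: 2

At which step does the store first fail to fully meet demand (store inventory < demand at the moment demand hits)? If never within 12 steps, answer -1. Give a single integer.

Step 1: demand=3,sold=3 ship[1->2]=1 ship[0->1]=2 prod=2 -> [3 4 7]
Step 2: demand=3,sold=3 ship[1->2]=1 ship[0->1]=2 prod=2 -> [3 5 5]
Step 3: demand=3,sold=3 ship[1->2]=1 ship[0->1]=2 prod=2 -> [3 6 3]
Step 4: demand=3,sold=3 ship[1->2]=1 ship[0->1]=2 prod=2 -> [3 7 1]
Step 5: demand=3,sold=1 ship[1->2]=1 ship[0->1]=2 prod=2 -> [3 8 1]
Step 6: demand=3,sold=1 ship[1->2]=1 ship[0->1]=2 prod=2 -> [3 9 1]
Step 7: demand=3,sold=1 ship[1->2]=1 ship[0->1]=2 prod=2 -> [3 10 1]
Step 8: demand=3,sold=1 ship[1->2]=1 ship[0->1]=2 prod=2 -> [3 11 1]
Step 9: demand=3,sold=1 ship[1->2]=1 ship[0->1]=2 prod=2 -> [3 12 1]
Step 10: demand=3,sold=1 ship[1->2]=1 ship[0->1]=2 prod=2 -> [3 13 1]
Step 11: demand=3,sold=1 ship[1->2]=1 ship[0->1]=2 prod=2 -> [3 14 1]
Step 12: demand=3,sold=1 ship[1->2]=1 ship[0->1]=2 prod=2 -> [3 15 1]
First stockout at step 5

5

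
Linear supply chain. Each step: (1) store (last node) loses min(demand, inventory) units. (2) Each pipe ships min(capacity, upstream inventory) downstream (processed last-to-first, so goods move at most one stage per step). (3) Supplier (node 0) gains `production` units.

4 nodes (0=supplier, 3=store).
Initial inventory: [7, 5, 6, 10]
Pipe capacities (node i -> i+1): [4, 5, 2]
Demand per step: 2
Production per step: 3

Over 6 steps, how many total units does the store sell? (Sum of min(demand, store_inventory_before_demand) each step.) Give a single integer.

Answer: 12

Derivation:
Step 1: sold=2 (running total=2) -> [6 4 9 10]
Step 2: sold=2 (running total=4) -> [5 4 11 10]
Step 3: sold=2 (running total=6) -> [4 4 13 10]
Step 4: sold=2 (running total=8) -> [3 4 15 10]
Step 5: sold=2 (running total=10) -> [3 3 17 10]
Step 6: sold=2 (running total=12) -> [3 3 18 10]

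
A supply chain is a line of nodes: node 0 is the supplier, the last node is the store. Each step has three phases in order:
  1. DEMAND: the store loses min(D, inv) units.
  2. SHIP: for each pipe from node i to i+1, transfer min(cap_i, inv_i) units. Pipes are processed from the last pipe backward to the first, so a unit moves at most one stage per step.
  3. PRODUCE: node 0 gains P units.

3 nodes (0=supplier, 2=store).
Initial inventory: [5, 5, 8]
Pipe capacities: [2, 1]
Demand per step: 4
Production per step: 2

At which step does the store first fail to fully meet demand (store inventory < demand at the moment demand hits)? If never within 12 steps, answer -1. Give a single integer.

Step 1: demand=4,sold=4 ship[1->2]=1 ship[0->1]=2 prod=2 -> [5 6 5]
Step 2: demand=4,sold=4 ship[1->2]=1 ship[0->1]=2 prod=2 -> [5 7 2]
Step 3: demand=4,sold=2 ship[1->2]=1 ship[0->1]=2 prod=2 -> [5 8 1]
Step 4: demand=4,sold=1 ship[1->2]=1 ship[0->1]=2 prod=2 -> [5 9 1]
Step 5: demand=4,sold=1 ship[1->2]=1 ship[0->1]=2 prod=2 -> [5 10 1]
Step 6: demand=4,sold=1 ship[1->2]=1 ship[0->1]=2 prod=2 -> [5 11 1]
Step 7: demand=4,sold=1 ship[1->2]=1 ship[0->1]=2 prod=2 -> [5 12 1]
Step 8: demand=4,sold=1 ship[1->2]=1 ship[0->1]=2 prod=2 -> [5 13 1]
Step 9: demand=4,sold=1 ship[1->2]=1 ship[0->1]=2 prod=2 -> [5 14 1]
Step 10: demand=4,sold=1 ship[1->2]=1 ship[0->1]=2 prod=2 -> [5 15 1]
Step 11: demand=4,sold=1 ship[1->2]=1 ship[0->1]=2 prod=2 -> [5 16 1]
Step 12: demand=4,sold=1 ship[1->2]=1 ship[0->1]=2 prod=2 -> [5 17 1]
First stockout at step 3

3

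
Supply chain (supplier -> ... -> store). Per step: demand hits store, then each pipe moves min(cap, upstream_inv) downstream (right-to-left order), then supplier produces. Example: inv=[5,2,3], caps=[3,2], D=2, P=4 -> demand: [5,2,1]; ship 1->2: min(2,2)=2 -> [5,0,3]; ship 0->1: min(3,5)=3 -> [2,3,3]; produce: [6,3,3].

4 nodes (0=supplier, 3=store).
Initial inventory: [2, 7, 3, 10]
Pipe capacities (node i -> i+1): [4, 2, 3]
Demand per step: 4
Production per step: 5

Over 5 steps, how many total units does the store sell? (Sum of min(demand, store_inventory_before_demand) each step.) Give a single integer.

Answer: 19

Derivation:
Step 1: sold=4 (running total=4) -> [5 7 2 9]
Step 2: sold=4 (running total=8) -> [6 9 2 7]
Step 3: sold=4 (running total=12) -> [7 11 2 5]
Step 4: sold=4 (running total=16) -> [8 13 2 3]
Step 5: sold=3 (running total=19) -> [9 15 2 2]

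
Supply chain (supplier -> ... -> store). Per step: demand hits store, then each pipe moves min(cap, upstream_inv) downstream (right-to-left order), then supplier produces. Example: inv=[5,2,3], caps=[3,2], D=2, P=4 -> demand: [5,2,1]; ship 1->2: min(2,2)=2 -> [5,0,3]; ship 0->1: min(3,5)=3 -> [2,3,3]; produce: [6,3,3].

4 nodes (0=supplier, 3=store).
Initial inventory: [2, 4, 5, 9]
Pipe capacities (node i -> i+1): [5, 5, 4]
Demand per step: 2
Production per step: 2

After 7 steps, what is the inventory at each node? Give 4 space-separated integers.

Step 1: demand=2,sold=2 ship[2->3]=4 ship[1->2]=4 ship[0->1]=2 prod=2 -> inv=[2 2 5 11]
Step 2: demand=2,sold=2 ship[2->3]=4 ship[1->2]=2 ship[0->1]=2 prod=2 -> inv=[2 2 3 13]
Step 3: demand=2,sold=2 ship[2->3]=3 ship[1->2]=2 ship[0->1]=2 prod=2 -> inv=[2 2 2 14]
Step 4: demand=2,sold=2 ship[2->3]=2 ship[1->2]=2 ship[0->1]=2 prod=2 -> inv=[2 2 2 14]
Step 5: demand=2,sold=2 ship[2->3]=2 ship[1->2]=2 ship[0->1]=2 prod=2 -> inv=[2 2 2 14]
Step 6: demand=2,sold=2 ship[2->3]=2 ship[1->2]=2 ship[0->1]=2 prod=2 -> inv=[2 2 2 14]
Step 7: demand=2,sold=2 ship[2->3]=2 ship[1->2]=2 ship[0->1]=2 prod=2 -> inv=[2 2 2 14]

2 2 2 14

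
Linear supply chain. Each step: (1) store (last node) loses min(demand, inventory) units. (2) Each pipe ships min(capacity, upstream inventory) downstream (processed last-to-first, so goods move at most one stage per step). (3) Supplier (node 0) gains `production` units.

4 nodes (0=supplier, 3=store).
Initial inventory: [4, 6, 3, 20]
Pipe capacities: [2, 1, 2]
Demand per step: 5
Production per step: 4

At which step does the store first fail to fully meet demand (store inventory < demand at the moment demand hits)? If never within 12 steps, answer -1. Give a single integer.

Step 1: demand=5,sold=5 ship[2->3]=2 ship[1->2]=1 ship[0->1]=2 prod=4 -> [6 7 2 17]
Step 2: demand=5,sold=5 ship[2->3]=2 ship[1->2]=1 ship[0->1]=2 prod=4 -> [8 8 1 14]
Step 3: demand=5,sold=5 ship[2->3]=1 ship[1->2]=1 ship[0->1]=2 prod=4 -> [10 9 1 10]
Step 4: demand=5,sold=5 ship[2->3]=1 ship[1->2]=1 ship[0->1]=2 prod=4 -> [12 10 1 6]
Step 5: demand=5,sold=5 ship[2->3]=1 ship[1->2]=1 ship[0->1]=2 prod=4 -> [14 11 1 2]
Step 6: demand=5,sold=2 ship[2->3]=1 ship[1->2]=1 ship[0->1]=2 prod=4 -> [16 12 1 1]
Step 7: demand=5,sold=1 ship[2->3]=1 ship[1->2]=1 ship[0->1]=2 prod=4 -> [18 13 1 1]
Step 8: demand=5,sold=1 ship[2->3]=1 ship[1->2]=1 ship[0->1]=2 prod=4 -> [20 14 1 1]
Step 9: demand=5,sold=1 ship[2->3]=1 ship[1->2]=1 ship[0->1]=2 prod=4 -> [22 15 1 1]
Step 10: demand=5,sold=1 ship[2->3]=1 ship[1->2]=1 ship[0->1]=2 prod=4 -> [24 16 1 1]
Step 11: demand=5,sold=1 ship[2->3]=1 ship[1->2]=1 ship[0->1]=2 prod=4 -> [26 17 1 1]
Step 12: demand=5,sold=1 ship[2->3]=1 ship[1->2]=1 ship[0->1]=2 prod=4 -> [28 18 1 1]
First stockout at step 6

6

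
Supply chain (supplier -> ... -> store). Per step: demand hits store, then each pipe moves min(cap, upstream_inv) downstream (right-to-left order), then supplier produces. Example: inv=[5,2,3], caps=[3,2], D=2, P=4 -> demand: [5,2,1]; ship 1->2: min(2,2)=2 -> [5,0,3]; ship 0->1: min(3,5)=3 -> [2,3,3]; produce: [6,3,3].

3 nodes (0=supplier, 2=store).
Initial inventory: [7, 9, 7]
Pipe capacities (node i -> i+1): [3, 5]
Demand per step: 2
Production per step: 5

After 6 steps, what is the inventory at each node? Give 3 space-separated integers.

Step 1: demand=2,sold=2 ship[1->2]=5 ship[0->1]=3 prod=5 -> inv=[9 7 10]
Step 2: demand=2,sold=2 ship[1->2]=5 ship[0->1]=3 prod=5 -> inv=[11 5 13]
Step 3: demand=2,sold=2 ship[1->2]=5 ship[0->1]=3 prod=5 -> inv=[13 3 16]
Step 4: demand=2,sold=2 ship[1->2]=3 ship[0->1]=3 prod=5 -> inv=[15 3 17]
Step 5: demand=2,sold=2 ship[1->2]=3 ship[0->1]=3 prod=5 -> inv=[17 3 18]
Step 6: demand=2,sold=2 ship[1->2]=3 ship[0->1]=3 prod=5 -> inv=[19 3 19]

19 3 19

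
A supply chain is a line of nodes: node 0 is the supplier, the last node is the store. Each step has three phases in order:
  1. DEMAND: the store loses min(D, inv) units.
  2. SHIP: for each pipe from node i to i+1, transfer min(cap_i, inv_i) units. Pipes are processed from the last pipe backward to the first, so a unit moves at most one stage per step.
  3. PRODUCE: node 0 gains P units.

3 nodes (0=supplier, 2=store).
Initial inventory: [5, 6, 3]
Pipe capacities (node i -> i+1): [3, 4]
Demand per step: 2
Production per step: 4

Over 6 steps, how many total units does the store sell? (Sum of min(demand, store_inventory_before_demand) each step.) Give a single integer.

Answer: 12

Derivation:
Step 1: sold=2 (running total=2) -> [6 5 5]
Step 2: sold=2 (running total=4) -> [7 4 7]
Step 3: sold=2 (running total=6) -> [8 3 9]
Step 4: sold=2 (running total=8) -> [9 3 10]
Step 5: sold=2 (running total=10) -> [10 3 11]
Step 6: sold=2 (running total=12) -> [11 3 12]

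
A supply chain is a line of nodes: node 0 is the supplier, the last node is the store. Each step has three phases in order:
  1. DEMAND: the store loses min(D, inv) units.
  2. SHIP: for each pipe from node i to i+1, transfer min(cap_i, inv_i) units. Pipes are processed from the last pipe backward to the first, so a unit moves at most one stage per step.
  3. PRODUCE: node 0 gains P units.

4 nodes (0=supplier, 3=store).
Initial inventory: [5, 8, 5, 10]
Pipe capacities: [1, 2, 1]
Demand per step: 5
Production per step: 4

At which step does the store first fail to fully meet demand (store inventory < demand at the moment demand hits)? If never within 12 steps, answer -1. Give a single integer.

Step 1: demand=5,sold=5 ship[2->3]=1 ship[1->2]=2 ship[0->1]=1 prod=4 -> [8 7 6 6]
Step 2: demand=5,sold=5 ship[2->3]=1 ship[1->2]=2 ship[0->1]=1 prod=4 -> [11 6 7 2]
Step 3: demand=5,sold=2 ship[2->3]=1 ship[1->2]=2 ship[0->1]=1 prod=4 -> [14 5 8 1]
Step 4: demand=5,sold=1 ship[2->3]=1 ship[1->2]=2 ship[0->1]=1 prod=4 -> [17 4 9 1]
Step 5: demand=5,sold=1 ship[2->3]=1 ship[1->2]=2 ship[0->1]=1 prod=4 -> [20 3 10 1]
Step 6: demand=5,sold=1 ship[2->3]=1 ship[1->2]=2 ship[0->1]=1 prod=4 -> [23 2 11 1]
Step 7: demand=5,sold=1 ship[2->3]=1 ship[1->2]=2 ship[0->1]=1 prod=4 -> [26 1 12 1]
Step 8: demand=5,sold=1 ship[2->3]=1 ship[1->2]=1 ship[0->1]=1 prod=4 -> [29 1 12 1]
Step 9: demand=5,sold=1 ship[2->3]=1 ship[1->2]=1 ship[0->1]=1 prod=4 -> [32 1 12 1]
Step 10: demand=5,sold=1 ship[2->3]=1 ship[1->2]=1 ship[0->1]=1 prod=4 -> [35 1 12 1]
Step 11: demand=5,sold=1 ship[2->3]=1 ship[1->2]=1 ship[0->1]=1 prod=4 -> [38 1 12 1]
Step 12: demand=5,sold=1 ship[2->3]=1 ship[1->2]=1 ship[0->1]=1 prod=4 -> [41 1 12 1]
First stockout at step 3

3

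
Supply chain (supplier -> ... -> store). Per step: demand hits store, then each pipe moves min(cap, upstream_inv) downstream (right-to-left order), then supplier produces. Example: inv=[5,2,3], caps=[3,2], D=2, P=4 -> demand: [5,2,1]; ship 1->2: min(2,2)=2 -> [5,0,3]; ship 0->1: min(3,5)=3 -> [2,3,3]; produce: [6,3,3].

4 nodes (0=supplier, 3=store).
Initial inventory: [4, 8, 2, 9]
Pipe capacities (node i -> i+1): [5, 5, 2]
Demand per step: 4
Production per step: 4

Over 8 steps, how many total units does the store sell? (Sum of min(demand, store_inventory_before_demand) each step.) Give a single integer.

Answer: 23

Derivation:
Step 1: sold=4 (running total=4) -> [4 7 5 7]
Step 2: sold=4 (running total=8) -> [4 6 8 5]
Step 3: sold=4 (running total=12) -> [4 5 11 3]
Step 4: sold=3 (running total=15) -> [4 4 14 2]
Step 5: sold=2 (running total=17) -> [4 4 16 2]
Step 6: sold=2 (running total=19) -> [4 4 18 2]
Step 7: sold=2 (running total=21) -> [4 4 20 2]
Step 8: sold=2 (running total=23) -> [4 4 22 2]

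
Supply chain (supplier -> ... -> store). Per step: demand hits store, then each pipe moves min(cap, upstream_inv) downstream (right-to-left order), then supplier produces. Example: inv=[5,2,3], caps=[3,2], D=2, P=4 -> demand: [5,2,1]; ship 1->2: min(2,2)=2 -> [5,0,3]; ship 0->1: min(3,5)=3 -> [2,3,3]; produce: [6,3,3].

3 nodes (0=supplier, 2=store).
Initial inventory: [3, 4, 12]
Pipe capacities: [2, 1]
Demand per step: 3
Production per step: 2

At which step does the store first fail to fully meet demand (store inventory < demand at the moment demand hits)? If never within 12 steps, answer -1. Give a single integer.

Step 1: demand=3,sold=3 ship[1->2]=1 ship[0->1]=2 prod=2 -> [3 5 10]
Step 2: demand=3,sold=3 ship[1->2]=1 ship[0->1]=2 prod=2 -> [3 6 8]
Step 3: demand=3,sold=3 ship[1->2]=1 ship[0->1]=2 prod=2 -> [3 7 6]
Step 4: demand=3,sold=3 ship[1->2]=1 ship[0->1]=2 prod=2 -> [3 8 4]
Step 5: demand=3,sold=3 ship[1->2]=1 ship[0->1]=2 prod=2 -> [3 9 2]
Step 6: demand=3,sold=2 ship[1->2]=1 ship[0->1]=2 prod=2 -> [3 10 1]
Step 7: demand=3,sold=1 ship[1->2]=1 ship[0->1]=2 prod=2 -> [3 11 1]
Step 8: demand=3,sold=1 ship[1->2]=1 ship[0->1]=2 prod=2 -> [3 12 1]
Step 9: demand=3,sold=1 ship[1->2]=1 ship[0->1]=2 prod=2 -> [3 13 1]
Step 10: demand=3,sold=1 ship[1->2]=1 ship[0->1]=2 prod=2 -> [3 14 1]
Step 11: demand=3,sold=1 ship[1->2]=1 ship[0->1]=2 prod=2 -> [3 15 1]
Step 12: demand=3,sold=1 ship[1->2]=1 ship[0->1]=2 prod=2 -> [3 16 1]
First stockout at step 6

6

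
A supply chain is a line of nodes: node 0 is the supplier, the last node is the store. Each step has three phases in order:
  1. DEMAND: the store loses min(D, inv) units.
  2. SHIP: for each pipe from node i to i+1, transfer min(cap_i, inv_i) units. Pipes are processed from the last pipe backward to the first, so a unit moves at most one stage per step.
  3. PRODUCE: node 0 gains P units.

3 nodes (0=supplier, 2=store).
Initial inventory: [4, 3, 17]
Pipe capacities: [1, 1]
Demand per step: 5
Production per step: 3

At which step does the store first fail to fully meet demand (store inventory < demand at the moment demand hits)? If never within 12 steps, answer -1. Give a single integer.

Step 1: demand=5,sold=5 ship[1->2]=1 ship[0->1]=1 prod=3 -> [6 3 13]
Step 2: demand=5,sold=5 ship[1->2]=1 ship[0->1]=1 prod=3 -> [8 3 9]
Step 3: demand=5,sold=5 ship[1->2]=1 ship[0->1]=1 prod=3 -> [10 3 5]
Step 4: demand=5,sold=5 ship[1->2]=1 ship[0->1]=1 prod=3 -> [12 3 1]
Step 5: demand=5,sold=1 ship[1->2]=1 ship[0->1]=1 prod=3 -> [14 3 1]
Step 6: demand=5,sold=1 ship[1->2]=1 ship[0->1]=1 prod=3 -> [16 3 1]
Step 7: demand=5,sold=1 ship[1->2]=1 ship[0->1]=1 prod=3 -> [18 3 1]
Step 8: demand=5,sold=1 ship[1->2]=1 ship[0->1]=1 prod=3 -> [20 3 1]
Step 9: demand=5,sold=1 ship[1->2]=1 ship[0->1]=1 prod=3 -> [22 3 1]
Step 10: demand=5,sold=1 ship[1->2]=1 ship[0->1]=1 prod=3 -> [24 3 1]
Step 11: demand=5,sold=1 ship[1->2]=1 ship[0->1]=1 prod=3 -> [26 3 1]
Step 12: demand=5,sold=1 ship[1->2]=1 ship[0->1]=1 prod=3 -> [28 3 1]
First stockout at step 5

5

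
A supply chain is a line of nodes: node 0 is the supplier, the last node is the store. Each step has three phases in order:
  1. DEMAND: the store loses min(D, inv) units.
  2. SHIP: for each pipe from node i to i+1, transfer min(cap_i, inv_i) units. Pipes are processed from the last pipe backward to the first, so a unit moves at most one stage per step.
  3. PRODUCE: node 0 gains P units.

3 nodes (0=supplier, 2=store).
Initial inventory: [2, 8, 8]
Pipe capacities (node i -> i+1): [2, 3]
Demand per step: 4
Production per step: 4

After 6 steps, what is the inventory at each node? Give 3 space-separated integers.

Step 1: demand=4,sold=4 ship[1->2]=3 ship[0->1]=2 prod=4 -> inv=[4 7 7]
Step 2: demand=4,sold=4 ship[1->2]=3 ship[0->1]=2 prod=4 -> inv=[6 6 6]
Step 3: demand=4,sold=4 ship[1->2]=3 ship[0->1]=2 prod=4 -> inv=[8 5 5]
Step 4: demand=4,sold=4 ship[1->2]=3 ship[0->1]=2 prod=4 -> inv=[10 4 4]
Step 5: demand=4,sold=4 ship[1->2]=3 ship[0->1]=2 prod=4 -> inv=[12 3 3]
Step 6: demand=4,sold=3 ship[1->2]=3 ship[0->1]=2 prod=4 -> inv=[14 2 3]

14 2 3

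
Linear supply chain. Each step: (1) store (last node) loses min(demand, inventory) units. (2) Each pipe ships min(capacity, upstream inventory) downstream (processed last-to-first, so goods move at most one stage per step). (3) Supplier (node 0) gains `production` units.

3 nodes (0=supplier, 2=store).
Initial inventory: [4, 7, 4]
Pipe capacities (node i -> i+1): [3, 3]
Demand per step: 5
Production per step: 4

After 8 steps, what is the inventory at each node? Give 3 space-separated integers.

Step 1: demand=5,sold=4 ship[1->2]=3 ship[0->1]=3 prod=4 -> inv=[5 7 3]
Step 2: demand=5,sold=3 ship[1->2]=3 ship[0->1]=3 prod=4 -> inv=[6 7 3]
Step 3: demand=5,sold=3 ship[1->2]=3 ship[0->1]=3 prod=4 -> inv=[7 7 3]
Step 4: demand=5,sold=3 ship[1->2]=3 ship[0->1]=3 prod=4 -> inv=[8 7 3]
Step 5: demand=5,sold=3 ship[1->2]=3 ship[0->1]=3 prod=4 -> inv=[9 7 3]
Step 6: demand=5,sold=3 ship[1->2]=3 ship[0->1]=3 prod=4 -> inv=[10 7 3]
Step 7: demand=5,sold=3 ship[1->2]=3 ship[0->1]=3 prod=4 -> inv=[11 7 3]
Step 8: demand=5,sold=3 ship[1->2]=3 ship[0->1]=3 prod=4 -> inv=[12 7 3]

12 7 3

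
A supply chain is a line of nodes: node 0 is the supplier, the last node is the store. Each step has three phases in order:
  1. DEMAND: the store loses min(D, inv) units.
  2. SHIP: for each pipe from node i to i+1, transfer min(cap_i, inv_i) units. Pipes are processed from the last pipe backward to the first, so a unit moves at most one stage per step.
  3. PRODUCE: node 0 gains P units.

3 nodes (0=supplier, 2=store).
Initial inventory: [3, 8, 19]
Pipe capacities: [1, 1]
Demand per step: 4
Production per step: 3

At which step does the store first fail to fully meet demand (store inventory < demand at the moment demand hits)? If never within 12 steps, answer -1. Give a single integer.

Step 1: demand=4,sold=4 ship[1->2]=1 ship[0->1]=1 prod=3 -> [5 8 16]
Step 2: demand=4,sold=4 ship[1->2]=1 ship[0->1]=1 prod=3 -> [7 8 13]
Step 3: demand=4,sold=4 ship[1->2]=1 ship[0->1]=1 prod=3 -> [9 8 10]
Step 4: demand=4,sold=4 ship[1->2]=1 ship[0->1]=1 prod=3 -> [11 8 7]
Step 5: demand=4,sold=4 ship[1->2]=1 ship[0->1]=1 prod=3 -> [13 8 4]
Step 6: demand=4,sold=4 ship[1->2]=1 ship[0->1]=1 prod=3 -> [15 8 1]
Step 7: demand=4,sold=1 ship[1->2]=1 ship[0->1]=1 prod=3 -> [17 8 1]
Step 8: demand=4,sold=1 ship[1->2]=1 ship[0->1]=1 prod=3 -> [19 8 1]
Step 9: demand=4,sold=1 ship[1->2]=1 ship[0->1]=1 prod=3 -> [21 8 1]
Step 10: demand=4,sold=1 ship[1->2]=1 ship[0->1]=1 prod=3 -> [23 8 1]
Step 11: demand=4,sold=1 ship[1->2]=1 ship[0->1]=1 prod=3 -> [25 8 1]
Step 12: demand=4,sold=1 ship[1->2]=1 ship[0->1]=1 prod=3 -> [27 8 1]
First stockout at step 7

7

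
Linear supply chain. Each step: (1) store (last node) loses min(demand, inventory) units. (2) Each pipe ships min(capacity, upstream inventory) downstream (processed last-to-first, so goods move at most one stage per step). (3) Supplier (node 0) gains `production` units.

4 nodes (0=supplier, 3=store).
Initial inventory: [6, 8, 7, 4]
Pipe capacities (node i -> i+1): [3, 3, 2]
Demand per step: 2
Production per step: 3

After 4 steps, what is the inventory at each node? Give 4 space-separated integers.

Step 1: demand=2,sold=2 ship[2->3]=2 ship[1->2]=3 ship[0->1]=3 prod=3 -> inv=[6 8 8 4]
Step 2: demand=2,sold=2 ship[2->3]=2 ship[1->2]=3 ship[0->1]=3 prod=3 -> inv=[6 8 9 4]
Step 3: demand=2,sold=2 ship[2->3]=2 ship[1->2]=3 ship[0->1]=3 prod=3 -> inv=[6 8 10 4]
Step 4: demand=2,sold=2 ship[2->3]=2 ship[1->2]=3 ship[0->1]=3 prod=3 -> inv=[6 8 11 4]

6 8 11 4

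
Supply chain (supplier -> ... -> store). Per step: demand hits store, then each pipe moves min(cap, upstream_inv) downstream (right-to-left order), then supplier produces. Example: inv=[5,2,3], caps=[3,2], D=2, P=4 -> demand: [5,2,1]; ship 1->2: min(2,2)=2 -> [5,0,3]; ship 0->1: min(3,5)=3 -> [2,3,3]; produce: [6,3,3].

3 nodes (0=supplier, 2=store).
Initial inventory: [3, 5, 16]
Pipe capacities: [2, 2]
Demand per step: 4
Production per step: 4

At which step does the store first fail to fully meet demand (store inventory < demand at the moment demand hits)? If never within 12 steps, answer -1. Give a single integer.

Step 1: demand=4,sold=4 ship[1->2]=2 ship[0->1]=2 prod=4 -> [5 5 14]
Step 2: demand=4,sold=4 ship[1->2]=2 ship[0->1]=2 prod=4 -> [7 5 12]
Step 3: demand=4,sold=4 ship[1->2]=2 ship[0->1]=2 prod=4 -> [9 5 10]
Step 4: demand=4,sold=4 ship[1->2]=2 ship[0->1]=2 prod=4 -> [11 5 8]
Step 5: demand=4,sold=4 ship[1->2]=2 ship[0->1]=2 prod=4 -> [13 5 6]
Step 6: demand=4,sold=4 ship[1->2]=2 ship[0->1]=2 prod=4 -> [15 5 4]
Step 7: demand=4,sold=4 ship[1->2]=2 ship[0->1]=2 prod=4 -> [17 5 2]
Step 8: demand=4,sold=2 ship[1->2]=2 ship[0->1]=2 prod=4 -> [19 5 2]
Step 9: demand=4,sold=2 ship[1->2]=2 ship[0->1]=2 prod=4 -> [21 5 2]
Step 10: demand=4,sold=2 ship[1->2]=2 ship[0->1]=2 prod=4 -> [23 5 2]
Step 11: demand=4,sold=2 ship[1->2]=2 ship[0->1]=2 prod=4 -> [25 5 2]
Step 12: demand=4,sold=2 ship[1->2]=2 ship[0->1]=2 prod=4 -> [27 5 2]
First stockout at step 8

8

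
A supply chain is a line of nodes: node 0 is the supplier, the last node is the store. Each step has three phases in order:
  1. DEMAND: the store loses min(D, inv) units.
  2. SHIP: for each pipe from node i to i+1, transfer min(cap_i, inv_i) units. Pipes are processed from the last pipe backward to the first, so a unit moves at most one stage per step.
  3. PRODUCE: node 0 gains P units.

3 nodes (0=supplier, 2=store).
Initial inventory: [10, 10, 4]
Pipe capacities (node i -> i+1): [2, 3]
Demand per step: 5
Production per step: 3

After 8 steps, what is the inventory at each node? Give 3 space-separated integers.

Step 1: demand=5,sold=4 ship[1->2]=3 ship[0->1]=2 prod=3 -> inv=[11 9 3]
Step 2: demand=5,sold=3 ship[1->2]=3 ship[0->1]=2 prod=3 -> inv=[12 8 3]
Step 3: demand=5,sold=3 ship[1->2]=3 ship[0->1]=2 prod=3 -> inv=[13 7 3]
Step 4: demand=5,sold=3 ship[1->2]=3 ship[0->1]=2 prod=3 -> inv=[14 6 3]
Step 5: demand=5,sold=3 ship[1->2]=3 ship[0->1]=2 prod=3 -> inv=[15 5 3]
Step 6: demand=5,sold=3 ship[1->2]=3 ship[0->1]=2 prod=3 -> inv=[16 4 3]
Step 7: demand=5,sold=3 ship[1->2]=3 ship[0->1]=2 prod=3 -> inv=[17 3 3]
Step 8: demand=5,sold=3 ship[1->2]=3 ship[0->1]=2 prod=3 -> inv=[18 2 3]

18 2 3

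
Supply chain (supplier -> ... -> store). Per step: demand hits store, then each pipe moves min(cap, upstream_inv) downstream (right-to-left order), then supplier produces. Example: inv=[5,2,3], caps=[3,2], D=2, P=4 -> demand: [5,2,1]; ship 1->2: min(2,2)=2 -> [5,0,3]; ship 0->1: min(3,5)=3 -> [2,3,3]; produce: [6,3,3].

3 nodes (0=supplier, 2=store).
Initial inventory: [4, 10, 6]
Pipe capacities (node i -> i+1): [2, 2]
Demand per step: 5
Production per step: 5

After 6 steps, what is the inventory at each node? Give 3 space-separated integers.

Step 1: demand=5,sold=5 ship[1->2]=2 ship[0->1]=2 prod=5 -> inv=[7 10 3]
Step 2: demand=5,sold=3 ship[1->2]=2 ship[0->1]=2 prod=5 -> inv=[10 10 2]
Step 3: demand=5,sold=2 ship[1->2]=2 ship[0->1]=2 prod=5 -> inv=[13 10 2]
Step 4: demand=5,sold=2 ship[1->2]=2 ship[0->1]=2 prod=5 -> inv=[16 10 2]
Step 5: demand=5,sold=2 ship[1->2]=2 ship[0->1]=2 prod=5 -> inv=[19 10 2]
Step 6: demand=5,sold=2 ship[1->2]=2 ship[0->1]=2 prod=5 -> inv=[22 10 2]

22 10 2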